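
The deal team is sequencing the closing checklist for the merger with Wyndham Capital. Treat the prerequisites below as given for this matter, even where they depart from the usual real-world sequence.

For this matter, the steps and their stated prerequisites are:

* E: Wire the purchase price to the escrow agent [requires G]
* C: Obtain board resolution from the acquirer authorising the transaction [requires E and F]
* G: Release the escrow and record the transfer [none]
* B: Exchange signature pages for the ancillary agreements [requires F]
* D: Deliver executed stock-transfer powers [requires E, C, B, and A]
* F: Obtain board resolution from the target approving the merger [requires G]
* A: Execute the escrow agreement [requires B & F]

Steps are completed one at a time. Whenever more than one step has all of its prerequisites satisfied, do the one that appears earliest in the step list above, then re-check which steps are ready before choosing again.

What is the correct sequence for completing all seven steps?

Only G has no prerequisites, so it is first.
Now E and F have their prerequisites met. E is listed earlier, so E next.
F is the only step now ready → F.
Now C and B have their prerequisites met. C is listed earlier, so C next.
B is the only step now ready → B.
That leaves A as the only ready step → A.
That leaves D as the only ready step → D.

G E F C B A D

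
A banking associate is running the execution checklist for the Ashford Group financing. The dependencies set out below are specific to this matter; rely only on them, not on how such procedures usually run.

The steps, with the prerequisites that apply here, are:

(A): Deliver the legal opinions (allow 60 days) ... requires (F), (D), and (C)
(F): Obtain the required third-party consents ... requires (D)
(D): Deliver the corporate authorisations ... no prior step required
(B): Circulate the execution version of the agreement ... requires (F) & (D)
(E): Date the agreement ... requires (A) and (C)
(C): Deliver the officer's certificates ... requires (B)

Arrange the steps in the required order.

(D), (F), (B), (C), (A), (E)

(D) has no prerequisites → (D) first.
That leaves (F) as the only ready step → (F).
(B) needed (F) and (D), now all done → (B).
(C) is the only step now ready → (C).
That leaves (A) as the only ready step → (A).
Next only (E) has its prerequisites met → (E).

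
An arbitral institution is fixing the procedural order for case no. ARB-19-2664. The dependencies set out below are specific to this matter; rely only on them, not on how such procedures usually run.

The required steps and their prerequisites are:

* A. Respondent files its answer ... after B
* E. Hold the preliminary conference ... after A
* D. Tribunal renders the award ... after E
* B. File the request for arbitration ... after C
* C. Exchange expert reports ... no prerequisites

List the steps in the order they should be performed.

C, B, A, E, D

Only C has no prerequisites, so it is first.
B needed C, now all done → B.
A needed B, now all done → A.
E needed A, now all done → E.
Next only D has its prerequisites met → D.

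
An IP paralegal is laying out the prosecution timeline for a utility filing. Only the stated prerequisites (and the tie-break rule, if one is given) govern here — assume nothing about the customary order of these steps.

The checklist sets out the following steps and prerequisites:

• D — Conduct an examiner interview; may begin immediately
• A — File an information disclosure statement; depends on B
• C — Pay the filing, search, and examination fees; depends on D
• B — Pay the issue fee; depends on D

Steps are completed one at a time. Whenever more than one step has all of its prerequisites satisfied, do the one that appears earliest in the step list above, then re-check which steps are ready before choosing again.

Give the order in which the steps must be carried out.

D, C, B, A

Only D has no prerequisites, so it is first.
Now C and B have their prerequisites met. C is listed earlier, so C next.
That leaves B as the only ready step → B.
A needed B, now all done → A.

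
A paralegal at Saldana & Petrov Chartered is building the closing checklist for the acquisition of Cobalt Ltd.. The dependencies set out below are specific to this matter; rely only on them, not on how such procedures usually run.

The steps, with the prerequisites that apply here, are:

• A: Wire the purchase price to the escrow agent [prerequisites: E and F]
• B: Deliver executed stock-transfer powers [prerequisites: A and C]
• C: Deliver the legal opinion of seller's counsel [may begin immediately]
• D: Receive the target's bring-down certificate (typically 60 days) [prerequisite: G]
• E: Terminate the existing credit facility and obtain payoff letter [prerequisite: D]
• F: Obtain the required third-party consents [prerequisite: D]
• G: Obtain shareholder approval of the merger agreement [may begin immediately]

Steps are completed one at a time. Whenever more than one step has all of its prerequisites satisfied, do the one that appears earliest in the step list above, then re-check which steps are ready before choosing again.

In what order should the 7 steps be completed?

C → G → D → E → F → A → B

C and G have no prerequisites; C is listed earlier, so C is first.
That leaves G as the only ready step → G.
D needed G, now all done → D.
Now E and F have their prerequisites met. E is listed earlier, so E next.
That leaves F as the only ready step → F.
A needed E and F, now all done → A.
That leaves B as the only ready step → B.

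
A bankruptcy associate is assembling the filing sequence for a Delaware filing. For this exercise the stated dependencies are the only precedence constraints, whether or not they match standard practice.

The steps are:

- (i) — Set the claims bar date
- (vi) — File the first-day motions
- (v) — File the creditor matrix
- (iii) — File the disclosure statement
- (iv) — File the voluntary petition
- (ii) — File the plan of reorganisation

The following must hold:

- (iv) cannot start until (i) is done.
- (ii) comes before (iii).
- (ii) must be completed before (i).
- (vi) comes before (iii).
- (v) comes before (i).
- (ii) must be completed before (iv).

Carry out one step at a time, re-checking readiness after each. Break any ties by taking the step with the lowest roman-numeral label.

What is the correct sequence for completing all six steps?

Nothing is required for (ii), (v) and (vi). (ii) has the earlier label → (ii) first.
(v) and (vi) are both available; (v) has the earlier label → (v).
(i) and (vi) are both available; (i) has the earlier label → (i).
(iv) now also ready, so the ready set is {(iv), (vi)}; (iv) has the earlier label → (iv).
That leaves (vi) as the only ready step → (vi).
(iii) needed (ii) and (vi), now all done → (iii).

(ii), (v), (i), (iv), (vi), (iii)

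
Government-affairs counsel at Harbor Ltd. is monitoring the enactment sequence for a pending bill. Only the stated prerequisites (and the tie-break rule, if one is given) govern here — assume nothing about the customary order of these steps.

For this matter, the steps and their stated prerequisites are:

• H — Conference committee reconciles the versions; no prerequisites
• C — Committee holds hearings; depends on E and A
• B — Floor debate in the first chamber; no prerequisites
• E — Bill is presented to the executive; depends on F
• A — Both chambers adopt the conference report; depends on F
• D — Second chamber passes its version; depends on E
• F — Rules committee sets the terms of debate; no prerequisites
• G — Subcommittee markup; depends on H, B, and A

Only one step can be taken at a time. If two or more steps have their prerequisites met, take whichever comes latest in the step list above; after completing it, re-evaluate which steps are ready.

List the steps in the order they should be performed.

F, B and H have no prerequisites; F is listed later, so F is first.
Now A, E, B and H have their prerequisites met. A is listed later, so A next.
Ready: E, B and H. E is listed later → E.
D and C now also ready, so the ready set is {D, B, C, H}; D is listed later → D.
Now B, C and H have their prerequisites met. B is listed later, so B next.
Now C and H have their prerequisites met. C is listed later, so C next.
Next only H has its prerequisites met → H.
Next only G has its prerequisites met → G.

F, A, E, D, B, C, H, G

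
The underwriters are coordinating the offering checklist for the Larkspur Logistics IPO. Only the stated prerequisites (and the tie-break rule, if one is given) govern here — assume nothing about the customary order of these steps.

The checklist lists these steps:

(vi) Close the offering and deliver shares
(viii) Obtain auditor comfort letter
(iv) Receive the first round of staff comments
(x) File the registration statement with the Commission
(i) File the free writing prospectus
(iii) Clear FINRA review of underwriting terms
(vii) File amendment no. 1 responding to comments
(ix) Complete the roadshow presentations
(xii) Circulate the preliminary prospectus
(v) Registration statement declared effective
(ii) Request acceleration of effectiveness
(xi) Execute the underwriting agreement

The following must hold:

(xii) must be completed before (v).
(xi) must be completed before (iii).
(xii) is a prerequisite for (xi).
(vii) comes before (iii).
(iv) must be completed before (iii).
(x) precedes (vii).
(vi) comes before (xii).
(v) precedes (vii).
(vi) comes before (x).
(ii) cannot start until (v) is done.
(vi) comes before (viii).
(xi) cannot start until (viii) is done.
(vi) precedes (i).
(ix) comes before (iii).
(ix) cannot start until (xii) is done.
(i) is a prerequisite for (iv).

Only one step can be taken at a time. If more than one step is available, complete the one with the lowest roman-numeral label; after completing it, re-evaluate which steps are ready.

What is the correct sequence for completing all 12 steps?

(vi), (i), (iv), (viii), (x), (xii), (v), (ii), (vii), (ix), (xi), (iii)

Only (vi) has no prerequisites, so it is first.
(i), (viii), (x) and (xii) are all available; (i) has the earlier label → (i).
Ready: (iv), (viii), (x) and (xii). (iv) has the earlier label → (iv).
Now (viii), (x) and (xii) have their prerequisites met. (viii) has the earlier label, so (viii) next.
Now (x) and (xii) have their prerequisites met. (x) has the earlier label, so (x) next.
Next only (xii) has its prerequisites met → (xii).
Now (v), (ix) and (xi) have their prerequisites met. (v) has the earlier label, so (v) next.
Now (ii), (vii), (ix) and (xi) have their prerequisites met. (ii) has the earlier label, so (ii) next.
Now (vii), (ix) and (xi) have their prerequisites met. (vii) has the earlier label, so (vii) next.
(ix) and (xi) are both available; (ix) has the earlier label → (ix).
(xi) is the only step now ready → (xi).
(iii) is the only step now ready → (iii).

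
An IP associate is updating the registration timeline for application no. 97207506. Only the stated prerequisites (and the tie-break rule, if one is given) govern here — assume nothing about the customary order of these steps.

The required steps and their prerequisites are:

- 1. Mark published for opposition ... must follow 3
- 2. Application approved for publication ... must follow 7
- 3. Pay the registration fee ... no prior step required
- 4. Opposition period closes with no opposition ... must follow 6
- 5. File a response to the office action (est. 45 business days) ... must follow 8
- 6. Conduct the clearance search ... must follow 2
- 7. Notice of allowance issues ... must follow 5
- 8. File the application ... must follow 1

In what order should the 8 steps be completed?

Only 3 has no prerequisites, so it is first.
1 needed 3, now all done → 1.
That leaves 8 as the only ready step → 8.
5 is the only step now ready → 5.
7 is the only step now ready → 7.
2 is the only step now ready → 2.
That leaves 6 as the only ready step → 6.
That leaves 4 as the only ready step → 4.

3 → 1 → 8 → 5 → 7 → 2 → 6 → 4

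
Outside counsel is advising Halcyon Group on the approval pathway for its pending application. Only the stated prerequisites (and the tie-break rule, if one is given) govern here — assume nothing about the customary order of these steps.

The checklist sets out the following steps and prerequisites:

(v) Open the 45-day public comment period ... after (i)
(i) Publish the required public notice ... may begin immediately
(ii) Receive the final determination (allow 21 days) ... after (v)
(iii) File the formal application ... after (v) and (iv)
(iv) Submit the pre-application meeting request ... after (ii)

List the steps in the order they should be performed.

(i), (v), (ii), (iv), (iii)

Only (i) has no prerequisites, so it is first.
(v) needed (i), now all done → (v).
(ii) needed (v), now all done → (ii).
(iv) is the only step now ready → (iv).
That leaves (iii) as the only ready step → (iii).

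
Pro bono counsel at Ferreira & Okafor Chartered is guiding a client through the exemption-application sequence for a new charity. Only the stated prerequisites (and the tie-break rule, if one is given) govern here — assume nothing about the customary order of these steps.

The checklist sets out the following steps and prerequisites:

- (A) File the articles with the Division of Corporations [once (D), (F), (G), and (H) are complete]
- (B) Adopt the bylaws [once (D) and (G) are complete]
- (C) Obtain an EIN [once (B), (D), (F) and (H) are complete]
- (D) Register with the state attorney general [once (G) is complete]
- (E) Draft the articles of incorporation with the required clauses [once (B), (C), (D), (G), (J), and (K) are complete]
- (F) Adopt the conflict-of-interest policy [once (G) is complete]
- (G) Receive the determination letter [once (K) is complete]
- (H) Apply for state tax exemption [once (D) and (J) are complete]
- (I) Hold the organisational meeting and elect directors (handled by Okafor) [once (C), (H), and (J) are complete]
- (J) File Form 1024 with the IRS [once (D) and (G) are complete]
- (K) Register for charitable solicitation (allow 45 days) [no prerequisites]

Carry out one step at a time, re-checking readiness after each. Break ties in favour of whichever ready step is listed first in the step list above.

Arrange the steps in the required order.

(K) is the only step with nothing outstanding, so it goes first.
(G) is the only step now ready → (G).
(D) and (F) are both available; (D) is listed earlier → (D).
(B) and (J) now also ready, so the ready set is {(B), (F), (J)}; (B) is listed earlier → (B).
Ready: (F) and (J). (F) is listed earlier → (F).
That leaves (J) as the only ready step → (J).
That leaves (H) as the only ready step → (H).
Ready: (A) and (C). (A) is listed earlier → (A).
(C) needed (B), (D), (F) and (H), now all done → (C).
(E) and (I) are both available; (E) is listed earlier → (E).
(I) is the only step now ready → (I).

(K), (G), (D), (B), (F), (J), (H), (A), (C), (E), (I)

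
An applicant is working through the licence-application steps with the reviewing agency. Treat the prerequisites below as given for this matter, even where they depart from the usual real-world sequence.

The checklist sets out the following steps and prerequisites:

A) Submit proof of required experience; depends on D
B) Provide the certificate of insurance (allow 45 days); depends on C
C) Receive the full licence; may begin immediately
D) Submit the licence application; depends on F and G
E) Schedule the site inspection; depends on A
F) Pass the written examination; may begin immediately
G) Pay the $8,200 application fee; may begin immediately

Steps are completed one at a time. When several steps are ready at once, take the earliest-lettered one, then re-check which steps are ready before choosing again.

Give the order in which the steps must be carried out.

C, B, F, G, D, A, E

C, F and G have no prerequisites; C has the earlier label, so C is first.
B now also ready, so the ready set is {B, F, G}; B has the earlier label → B.
Ready: F and G. F has the earlier label → F.
G is the only step now ready → G.
D needed F and G, now all done → D.
Next only A has its prerequisites met → A.
Next only E has its prerequisites met → E.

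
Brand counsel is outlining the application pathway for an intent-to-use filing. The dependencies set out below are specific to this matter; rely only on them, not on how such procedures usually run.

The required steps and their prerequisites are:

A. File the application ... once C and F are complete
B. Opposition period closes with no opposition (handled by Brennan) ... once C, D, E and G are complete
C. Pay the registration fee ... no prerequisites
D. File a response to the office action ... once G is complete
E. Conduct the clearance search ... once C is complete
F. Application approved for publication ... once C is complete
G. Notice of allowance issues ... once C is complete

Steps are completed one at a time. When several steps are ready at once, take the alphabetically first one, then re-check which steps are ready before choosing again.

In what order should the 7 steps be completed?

C → E → F → A → G → D → B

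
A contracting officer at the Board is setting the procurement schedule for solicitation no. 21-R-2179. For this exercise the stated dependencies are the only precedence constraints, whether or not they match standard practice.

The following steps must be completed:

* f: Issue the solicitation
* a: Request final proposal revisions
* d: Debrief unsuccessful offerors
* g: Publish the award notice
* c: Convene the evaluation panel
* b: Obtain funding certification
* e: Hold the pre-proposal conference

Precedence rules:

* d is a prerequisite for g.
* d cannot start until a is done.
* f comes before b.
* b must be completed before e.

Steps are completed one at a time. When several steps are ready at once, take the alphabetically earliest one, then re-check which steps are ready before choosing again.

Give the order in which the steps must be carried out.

a, c and f have no prerequisites; a has the earlier label, so a is first.
d now also ready, so the ready set is {c, d, f}; c has the earlier label → c.
Ready: d and f. d has the earlier label → d.
Ready: f and g. f has the earlier label → f.
b now also ready, so the ready set is {b, g}; b has the earlier label → b.
e and g are both available; e has the earlier label → e.
g is the only step now ready → g.

a → c → d → f → b → e → g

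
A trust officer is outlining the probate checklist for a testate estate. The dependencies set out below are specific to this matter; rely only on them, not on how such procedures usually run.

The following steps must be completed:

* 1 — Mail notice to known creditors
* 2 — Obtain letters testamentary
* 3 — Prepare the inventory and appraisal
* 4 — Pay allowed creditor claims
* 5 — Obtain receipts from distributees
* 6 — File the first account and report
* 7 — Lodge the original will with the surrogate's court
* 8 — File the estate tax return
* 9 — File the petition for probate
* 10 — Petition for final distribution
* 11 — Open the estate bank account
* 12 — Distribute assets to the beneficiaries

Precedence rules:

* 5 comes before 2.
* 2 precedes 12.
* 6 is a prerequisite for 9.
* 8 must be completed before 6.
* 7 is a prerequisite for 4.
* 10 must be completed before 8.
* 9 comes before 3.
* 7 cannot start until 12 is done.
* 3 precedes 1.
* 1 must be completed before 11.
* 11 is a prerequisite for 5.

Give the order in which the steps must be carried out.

10 has no prerequisites → 10 first.
Next only 8 has its prerequisites met → 8.
6 needed 8, now all done → 6.
Next only 9 has its prerequisites met → 9.
3 is the only step now ready → 3.
1 is the only step now ready → 1.
11 is the only step now ready → 11.
Next only 5 has its prerequisites met → 5.
Next only 2 has its prerequisites met → 2.
That leaves 12 as the only ready step → 12.
Next only 7 has its prerequisites met → 7.
4 needed 7, now all done → 4.

10, 8, 6, 9, 3, 1, 11, 5, 2, 12, 7, 4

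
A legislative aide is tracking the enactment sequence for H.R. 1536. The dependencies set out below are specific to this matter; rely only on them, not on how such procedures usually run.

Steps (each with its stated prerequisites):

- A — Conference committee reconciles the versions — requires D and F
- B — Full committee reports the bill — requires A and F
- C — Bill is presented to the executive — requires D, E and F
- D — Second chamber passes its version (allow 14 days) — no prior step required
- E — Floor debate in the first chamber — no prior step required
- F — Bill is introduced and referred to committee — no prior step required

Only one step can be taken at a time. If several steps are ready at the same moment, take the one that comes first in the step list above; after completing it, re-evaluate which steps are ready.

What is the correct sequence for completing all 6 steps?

D, E and F have no prerequisites; D is listed earlier, so D is first.
E and F are both available; E is listed earlier → E.
Next only F has its prerequisites met → F.
Now A and C have their prerequisites met. A is listed earlier, so A next.
B now also ready, so the ready set is {B, C}; B is listed earlier → B.
That leaves C as the only ready step → C.

D → E → F → A → B → C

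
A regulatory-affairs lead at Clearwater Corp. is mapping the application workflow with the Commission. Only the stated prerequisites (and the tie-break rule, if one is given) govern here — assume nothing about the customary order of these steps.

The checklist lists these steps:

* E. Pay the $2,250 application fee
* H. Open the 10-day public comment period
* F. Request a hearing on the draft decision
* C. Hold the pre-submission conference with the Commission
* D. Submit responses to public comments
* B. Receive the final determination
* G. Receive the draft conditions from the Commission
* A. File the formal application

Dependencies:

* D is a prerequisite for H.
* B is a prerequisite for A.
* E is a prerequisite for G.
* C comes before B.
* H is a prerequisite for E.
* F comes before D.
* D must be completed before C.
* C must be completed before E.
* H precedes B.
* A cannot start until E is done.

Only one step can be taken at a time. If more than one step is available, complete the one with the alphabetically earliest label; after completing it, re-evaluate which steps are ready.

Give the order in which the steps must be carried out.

F → D → C → H → B → E → A → G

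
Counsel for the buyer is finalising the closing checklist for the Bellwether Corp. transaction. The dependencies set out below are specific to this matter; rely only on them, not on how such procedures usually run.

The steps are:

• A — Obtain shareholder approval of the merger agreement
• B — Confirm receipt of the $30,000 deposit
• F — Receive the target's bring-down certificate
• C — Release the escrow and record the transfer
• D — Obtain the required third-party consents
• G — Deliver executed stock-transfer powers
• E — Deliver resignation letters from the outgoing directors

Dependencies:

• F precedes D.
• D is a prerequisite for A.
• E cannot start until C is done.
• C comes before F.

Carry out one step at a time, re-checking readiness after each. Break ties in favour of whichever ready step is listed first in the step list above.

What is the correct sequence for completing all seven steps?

B → C → F → D → A → G → E

Nothing is required for B, C and G. B is listed earlier → B first.
Now C and G have their prerequisites met. C is listed earlier, so C next.
Ready: F, G and E. F is listed earlier → F.
Ready: D, G and E. D is listed earlier → D.
A, G and E are all available; A is listed earlier → A.
Ready: G and E. G is listed earlier → G.
E needed C, now all done → E.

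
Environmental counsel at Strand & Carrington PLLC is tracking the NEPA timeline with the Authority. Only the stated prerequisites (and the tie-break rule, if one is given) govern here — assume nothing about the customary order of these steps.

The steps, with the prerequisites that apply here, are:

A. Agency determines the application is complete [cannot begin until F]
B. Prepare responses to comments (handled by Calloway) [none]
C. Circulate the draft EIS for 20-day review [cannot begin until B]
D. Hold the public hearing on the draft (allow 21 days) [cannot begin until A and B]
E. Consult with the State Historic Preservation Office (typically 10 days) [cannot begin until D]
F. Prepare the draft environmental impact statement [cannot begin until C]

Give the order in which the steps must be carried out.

B, C, F, A, D, E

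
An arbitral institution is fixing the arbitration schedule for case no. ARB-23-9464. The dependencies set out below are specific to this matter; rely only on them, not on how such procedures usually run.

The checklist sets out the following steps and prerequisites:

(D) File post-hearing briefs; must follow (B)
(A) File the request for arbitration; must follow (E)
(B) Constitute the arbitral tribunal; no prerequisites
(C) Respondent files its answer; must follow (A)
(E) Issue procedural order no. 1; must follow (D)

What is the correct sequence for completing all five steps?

(B), (D), (E), (A), (C)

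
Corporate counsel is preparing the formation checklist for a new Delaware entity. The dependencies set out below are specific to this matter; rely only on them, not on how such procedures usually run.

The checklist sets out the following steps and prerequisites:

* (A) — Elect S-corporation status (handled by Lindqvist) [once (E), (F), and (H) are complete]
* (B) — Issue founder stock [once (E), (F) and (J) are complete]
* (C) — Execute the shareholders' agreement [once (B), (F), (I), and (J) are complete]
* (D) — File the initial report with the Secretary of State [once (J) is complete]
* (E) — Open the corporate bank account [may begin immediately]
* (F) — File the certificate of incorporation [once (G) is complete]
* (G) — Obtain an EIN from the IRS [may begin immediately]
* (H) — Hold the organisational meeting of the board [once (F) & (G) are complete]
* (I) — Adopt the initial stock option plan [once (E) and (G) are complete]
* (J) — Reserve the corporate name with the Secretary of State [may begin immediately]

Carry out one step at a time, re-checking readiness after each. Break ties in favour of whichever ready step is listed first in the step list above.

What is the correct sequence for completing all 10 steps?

(E), (G) and (J) have no prerequisites; (E) is listed earlier, so (E) is first.
Ready: (G) and (J). (G) is listed earlier → (G).
(F), (I) and (J) are all available; (F) is listed earlier → (F).
(H) now also ready, so the ready set is {(H), (I), (J)}; (H) is listed earlier → (H).
Now (A), (I) and (J) have their prerequisites met. (A) is listed earlier, so (A) next.
(I) and (J) are both available; (I) is listed earlier → (I).
Next only (J) has its prerequisites met → (J).
Now (B) and (D) have their prerequisites met. (B) is listed earlier, so (B) next.
Now (C) and (D) have their prerequisites met. (C) is listed earlier, so (C) next.
(D) is the only step now ready → (D).

(E) → (G) → (F) → (H) → (A) → (I) → (J) → (B) → (C) → (D)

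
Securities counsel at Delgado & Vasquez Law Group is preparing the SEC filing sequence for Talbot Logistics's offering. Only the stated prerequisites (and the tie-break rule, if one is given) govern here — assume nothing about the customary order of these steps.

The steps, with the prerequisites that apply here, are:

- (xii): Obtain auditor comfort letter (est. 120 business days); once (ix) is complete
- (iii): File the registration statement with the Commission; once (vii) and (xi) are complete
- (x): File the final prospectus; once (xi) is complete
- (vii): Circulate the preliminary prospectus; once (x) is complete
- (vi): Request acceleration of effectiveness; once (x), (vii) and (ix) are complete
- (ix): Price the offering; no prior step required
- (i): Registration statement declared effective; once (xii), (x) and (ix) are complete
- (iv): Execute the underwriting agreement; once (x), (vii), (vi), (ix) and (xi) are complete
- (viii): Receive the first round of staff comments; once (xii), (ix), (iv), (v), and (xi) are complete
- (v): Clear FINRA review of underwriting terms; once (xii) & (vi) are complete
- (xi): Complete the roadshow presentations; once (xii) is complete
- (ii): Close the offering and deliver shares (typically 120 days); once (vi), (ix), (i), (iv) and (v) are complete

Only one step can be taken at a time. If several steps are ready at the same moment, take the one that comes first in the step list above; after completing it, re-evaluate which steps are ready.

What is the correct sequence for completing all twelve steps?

(ix) → (xii) → (xi) → (x) → (vii) → (iii) → (vi) → (i) → (iv) → (v) → (viii) → (ii)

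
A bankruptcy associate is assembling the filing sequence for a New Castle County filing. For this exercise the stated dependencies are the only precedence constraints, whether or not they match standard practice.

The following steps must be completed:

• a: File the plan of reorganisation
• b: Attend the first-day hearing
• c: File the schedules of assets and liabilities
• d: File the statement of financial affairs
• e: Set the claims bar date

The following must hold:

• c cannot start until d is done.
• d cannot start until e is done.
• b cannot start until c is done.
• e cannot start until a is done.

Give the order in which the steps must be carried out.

a → e → d → c → b

a is the only step with nothing outstanding, so it goes first.
Next only e has its prerequisites met → e.
d needed e, now all done → d.
Next only c has its prerequisites met → c.
Next only b has its prerequisites met → b.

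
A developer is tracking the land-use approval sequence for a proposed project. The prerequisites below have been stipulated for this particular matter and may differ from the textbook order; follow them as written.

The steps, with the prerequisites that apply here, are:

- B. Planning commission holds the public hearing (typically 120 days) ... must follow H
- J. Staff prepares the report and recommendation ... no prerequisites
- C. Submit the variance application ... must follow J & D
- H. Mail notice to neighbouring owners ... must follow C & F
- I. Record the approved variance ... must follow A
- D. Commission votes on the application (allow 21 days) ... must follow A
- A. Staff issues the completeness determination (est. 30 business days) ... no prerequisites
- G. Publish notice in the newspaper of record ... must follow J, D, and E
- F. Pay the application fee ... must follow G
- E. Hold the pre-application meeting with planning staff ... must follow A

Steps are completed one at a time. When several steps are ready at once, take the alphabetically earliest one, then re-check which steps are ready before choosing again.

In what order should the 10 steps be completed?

A and J have no prerequisites; A has the earlier label, so A is first.
Now D, E, I and J have their prerequisites met. D has the earlier label, so D next.
Now E, I and J have their prerequisites met. E has the earlier label, so E next.
Now I and J have their prerequisites met. I has the earlier label, so I next.
J is the only step now ready → J.
C and G are both available; C has the earlier label → C.
G needed D, E and J, now all done → G.
That leaves F as the only ready step → F.
H needed C and F, now all done → H.
Next only B has its prerequisites met → B.

A → D → E → I → J → C → G → F → H → B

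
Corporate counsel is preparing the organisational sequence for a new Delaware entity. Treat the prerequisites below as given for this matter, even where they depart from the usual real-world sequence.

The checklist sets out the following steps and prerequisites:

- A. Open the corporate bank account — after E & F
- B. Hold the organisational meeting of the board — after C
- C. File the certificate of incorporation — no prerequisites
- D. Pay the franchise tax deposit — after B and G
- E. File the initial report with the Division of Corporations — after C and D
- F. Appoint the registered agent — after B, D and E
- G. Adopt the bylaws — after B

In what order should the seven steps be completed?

C has no prerequisites → C first.
B needed C, now all done → B.
G is the only step now ready → G.
D needed B and G, now all done → D.
E is the only step now ready → E.
F needed B, D and E, now all done → F.
A needed E and F, now all done → A.

C, B, G, D, E, F, A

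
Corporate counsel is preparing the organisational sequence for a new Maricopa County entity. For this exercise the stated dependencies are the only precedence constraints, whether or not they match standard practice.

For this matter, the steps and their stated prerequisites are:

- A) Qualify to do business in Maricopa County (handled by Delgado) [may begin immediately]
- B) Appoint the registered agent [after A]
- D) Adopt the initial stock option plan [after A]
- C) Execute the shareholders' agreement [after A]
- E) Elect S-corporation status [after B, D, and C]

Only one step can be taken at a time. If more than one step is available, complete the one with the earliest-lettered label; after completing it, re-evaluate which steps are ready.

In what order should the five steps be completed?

A has no prerequisites → A first.
Now B, C and D have their prerequisites met. B has the earlier label, so B next.
Ready: C and D. C has the earlier label → C.
D is the only step now ready → D.
E needed B, C and D, now all done → E.

A B C D E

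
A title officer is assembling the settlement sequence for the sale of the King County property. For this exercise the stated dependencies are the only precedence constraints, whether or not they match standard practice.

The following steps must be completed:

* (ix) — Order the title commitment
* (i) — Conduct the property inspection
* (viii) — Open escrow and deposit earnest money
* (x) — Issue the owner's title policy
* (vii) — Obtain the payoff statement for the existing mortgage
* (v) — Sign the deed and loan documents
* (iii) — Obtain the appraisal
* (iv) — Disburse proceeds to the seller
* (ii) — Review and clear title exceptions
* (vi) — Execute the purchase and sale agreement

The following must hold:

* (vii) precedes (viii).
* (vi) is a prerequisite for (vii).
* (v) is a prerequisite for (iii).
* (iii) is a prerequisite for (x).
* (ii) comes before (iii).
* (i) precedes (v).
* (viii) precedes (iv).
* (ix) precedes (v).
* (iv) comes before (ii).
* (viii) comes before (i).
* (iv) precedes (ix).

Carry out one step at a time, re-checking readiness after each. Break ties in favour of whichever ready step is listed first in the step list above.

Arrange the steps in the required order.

(vi), (vii), (viii), (i), (iv), (ix), (v), (ii), (iii), (x)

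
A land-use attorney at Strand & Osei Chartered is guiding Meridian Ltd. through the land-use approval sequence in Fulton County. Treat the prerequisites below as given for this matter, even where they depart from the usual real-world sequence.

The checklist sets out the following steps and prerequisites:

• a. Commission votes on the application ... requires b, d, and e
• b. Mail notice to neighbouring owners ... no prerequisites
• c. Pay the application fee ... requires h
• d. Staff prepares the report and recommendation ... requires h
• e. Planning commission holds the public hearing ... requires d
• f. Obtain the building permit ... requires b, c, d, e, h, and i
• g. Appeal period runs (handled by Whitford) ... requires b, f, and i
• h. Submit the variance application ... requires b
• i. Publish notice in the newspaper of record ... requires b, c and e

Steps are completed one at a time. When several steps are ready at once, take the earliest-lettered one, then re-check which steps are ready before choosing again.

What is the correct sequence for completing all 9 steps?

b, h, c, d, e, a, i, f, g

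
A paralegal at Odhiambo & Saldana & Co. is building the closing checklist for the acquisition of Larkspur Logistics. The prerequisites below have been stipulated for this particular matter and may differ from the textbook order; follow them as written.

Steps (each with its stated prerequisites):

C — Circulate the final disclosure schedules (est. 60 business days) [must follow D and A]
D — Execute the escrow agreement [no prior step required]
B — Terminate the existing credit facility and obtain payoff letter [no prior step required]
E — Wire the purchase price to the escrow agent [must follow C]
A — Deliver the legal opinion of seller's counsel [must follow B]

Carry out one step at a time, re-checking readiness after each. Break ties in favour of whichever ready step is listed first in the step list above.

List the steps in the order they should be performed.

Nothing is required for D and B. D is listed earlier → D first.
B is the only step now ready → B.
A needed B, now all done → A.
That leaves C as the only ready step → C.
E needed C, now all done → E.

D, B, A, C, E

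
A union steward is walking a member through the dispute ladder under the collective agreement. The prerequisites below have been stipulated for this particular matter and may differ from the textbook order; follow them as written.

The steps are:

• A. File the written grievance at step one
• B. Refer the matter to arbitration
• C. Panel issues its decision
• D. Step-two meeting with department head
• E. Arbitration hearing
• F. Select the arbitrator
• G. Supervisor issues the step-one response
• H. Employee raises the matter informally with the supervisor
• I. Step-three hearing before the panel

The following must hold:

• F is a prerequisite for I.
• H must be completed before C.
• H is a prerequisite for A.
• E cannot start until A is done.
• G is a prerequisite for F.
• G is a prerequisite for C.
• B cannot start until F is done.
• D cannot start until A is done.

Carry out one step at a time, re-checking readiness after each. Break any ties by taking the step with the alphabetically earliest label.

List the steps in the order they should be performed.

G and H have no prerequisites; G has the earlier label, so G is first.
Now F and H have their prerequisites met. F has the earlier label, so F next.
Now B, H and I have their prerequisites met. B has the earlier label, so B next.
Now H and I have their prerequisites met. H has the earlier label, so H next.
A and C now also ready, so the ready set is {A, C, I}; A has the earlier label → A.
D and E now also ready, so the ready set is {C, D, E, I}; C has the earlier label → C.
Ready: D, E and I. D has the earlier label → D.
E and I are both available; E has the earlier label → E.
That leaves I as the only ready step → I.

G, F, B, H, A, C, D, E, I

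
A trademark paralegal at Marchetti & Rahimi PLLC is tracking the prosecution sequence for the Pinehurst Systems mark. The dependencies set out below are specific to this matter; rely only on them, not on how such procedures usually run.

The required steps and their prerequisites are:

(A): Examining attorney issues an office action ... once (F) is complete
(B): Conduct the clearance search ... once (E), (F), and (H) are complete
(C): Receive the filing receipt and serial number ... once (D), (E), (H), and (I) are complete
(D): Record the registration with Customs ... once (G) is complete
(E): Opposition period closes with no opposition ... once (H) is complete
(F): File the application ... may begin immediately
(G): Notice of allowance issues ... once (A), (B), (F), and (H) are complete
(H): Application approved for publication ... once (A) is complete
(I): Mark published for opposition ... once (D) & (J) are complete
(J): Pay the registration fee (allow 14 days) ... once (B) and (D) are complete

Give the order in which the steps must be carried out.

(F) is the only step with nothing outstanding, so it goes first.
(A) is the only step now ready → (A).
(H) needed (A), now all done → (H).
(E) needed (H), now all done → (E).
(B) needed (E), (F) and (H), now all done → (B).
(G) is the only step now ready → (G).
(D) needed (G), now all done → (D).
(J) needed (B) and (D), now all done → (J).
(I) needed (D) and (J), now all done → (I).
That leaves (C) as the only ready step → (C).

(F), (A), (H), (E), (B), (G), (D), (J), (I), (C)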